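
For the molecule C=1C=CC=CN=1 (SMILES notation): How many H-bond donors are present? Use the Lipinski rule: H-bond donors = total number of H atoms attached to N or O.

0

Donors: find every N or O and count the H atoms it carries.
  atom 6 (N): bond orders sum to 3 → 0 H
Lipinski HBD = 0.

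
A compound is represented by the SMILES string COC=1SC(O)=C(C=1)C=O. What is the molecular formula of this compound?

C6H6O3S

Walk through each heavy atom and fill implicit hydrogens from standard valence (C 4, N 3, O 2, S 2, halogen 1):
  atom 1: C, bond orders sum to 1 (valence 4) → 3 H
  atom 2: O, bond orders sum to 2 (valence 2) → 0 H
  atom 3: C, bond orders sum to 4 (valence 4) → 0 H
  atom 4: S, bond orders sum to 2 (valence 2) → 0 H
  atom 5: C, bond orders sum to 4 (valence 4) → 0 H
  atom 6: O, bond orders sum to 1 (valence 2) → 1 H
  atom 7: C, bond orders sum to 4 (valence 4) → 0 H
  atom 8: C, bond orders sum to 3 (valence 4) → 1 H
  atom 9: C, bond orders sum to 3 (valence 4) → 1 H
  atom 10: O, bond orders sum to 2 (valence 2) → 0 H
Totals → C:6, H:6, O:3, S:1.
In Hill order: C6H6O3S.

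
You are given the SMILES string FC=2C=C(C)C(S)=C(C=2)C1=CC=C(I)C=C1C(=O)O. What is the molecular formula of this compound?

C14H10FIO2S

Walk through each heavy atom and fill implicit hydrogens from standard valence (C 4, N 3, O 2, S 2, halogen 1):
  atom 1: F (halogen, monovalent) → 0 H
  atom 2: C, bond orders sum to 4 (valence 4) → 0 H
  atom 3: C, bond orders sum to 3 (valence 4) → 1 H
  atom 4: C, bond orders sum to 4 (valence 4) → 0 H
  atom 5: C, bond orders sum to 1 (valence 4) → 3 H
  atom 6: C, bond orders sum to 4 (valence 4) → 0 H
  atom 7: S, bond orders sum to 1 (valence 2) → 1 H
  atom 8: C, bond orders sum to 4 (valence 4) → 0 H
  atom 9: C, bond orders sum to 3 (valence 4) → 1 H
  atom 10: C, bond orders sum to 4 (valence 4) → 0 H
  atom 11: C, bond orders sum to 3 (valence 4) → 1 H
  atom 12: C, bond orders sum to 3 (valence 4) → 1 H
  atom 13: C, bond orders sum to 4 (valence 4) → 0 H
  atom 14: I (halogen, monovalent) → 0 H
  atom 15: C, bond orders sum to 3 (valence 4) → 1 H
  atom 16: C, bond orders sum to 4 (valence 4) → 0 H
  atom 17: C, bond orders sum to 4 (valence 4) → 0 H
  atom 18: O, bond orders sum to 2 (valence 2) → 0 H
  atom 19: O, bond orders sum to 1 (valence 2) → 1 H
Totals → C:14, H:10, F:1, I:1, O:2, S:1.
In Hill order: C14H10FIO2S.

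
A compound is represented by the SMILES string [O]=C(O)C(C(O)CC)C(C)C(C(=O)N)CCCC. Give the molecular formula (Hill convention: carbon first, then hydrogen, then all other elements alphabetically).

C13H25NO4

Walk through each heavy atom and fill implicit hydrogens from standard valence (C 4, N 3, O 2, S 2, halogen 1):
  atom 1: O with explicit H count 0
  atom 2: C, bond orders sum to 4 (valence 4) → 0 H
  atom 3: O, bond orders sum to 1 (valence 2) → 1 H
  atom 4: C, bond orders sum to 3 (valence 4) → 1 H
  atom 5: C, bond orders sum to 3 (valence 4) → 1 H
  atom 6: O, bond orders sum to 1 (valence 2) → 1 H
  atom 7: C, bond orders sum to 2 (valence 4) → 2 H
  atom 8: C, bond orders sum to 1 (valence 4) → 3 H
  atom 9: C, bond orders sum to 3 (valence 4) → 1 H
  atom 10: C, bond orders sum to 1 (valence 4) → 3 H
  atom 11: C, bond orders sum to 3 (valence 4) → 1 H
  atom 12: C, bond orders sum to 4 (valence 4) → 0 H
  atom 13: O, bond orders sum to 2 (valence 2) → 0 H
  atom 14: N, bond orders sum to 1 (valence 3) → 2 H
  atom 15: C, bond orders sum to 2 (valence 4) → 2 H
  atom 16: C, bond orders sum to 2 (valence 4) → 2 H
  atom 17: C, bond orders sum to 2 (valence 4) → 2 H
  atom 18: C, bond orders sum to 1 (valence 4) → 3 H
Totals → C:13, H:25, N:1, O:4.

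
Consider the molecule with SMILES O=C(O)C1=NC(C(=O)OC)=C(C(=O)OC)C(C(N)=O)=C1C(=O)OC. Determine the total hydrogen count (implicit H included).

Walk through each heavy atom and fill implicit hydrogens from standard valence (C 4, N 3, O 2, S 2, halogen 1):
  atom 1: O, bond orders sum to 2 (valence 2) → 0 H
  atom 2: C, bond orders sum to 4 (valence 4) → 0 H
  atom 3: O, bond orders sum to 1 (valence 2) → 1 H
  atom 4: C, bond orders sum to 4 (valence 4) → 0 H
  atom 5: N, bond orders sum to 3 (valence 3) → 0 H
  atom 6: C, bond orders sum to 4 (valence 4) → 0 H
  atom 7: C, bond orders sum to 4 (valence 4) → 0 H
  atom 8: O, bond orders sum to 2 (valence 2) → 0 H
  atom 9: O, bond orders sum to 2 (valence 2) → 0 H
  atom 10: C, bond orders sum to 1 (valence 4) → 3 H
  atom 11: C, bond orders sum to 4 (valence 4) → 0 H
  atom 12: C, bond orders sum to 4 (valence 4) → 0 H
  atom 13: O, bond orders sum to 2 (valence 2) → 0 H
  atom 14: O, bond orders sum to 2 (valence 2) → 0 H
  atom 15: C, bond orders sum to 1 (valence 4) → 3 H
  atom 16: C, bond orders sum to 4 (valence 4) → 0 H
  atom 17: C, bond orders sum to 4 (valence 4) → 0 H
  atom 18: N, bond orders sum to 1 (valence 3) → 2 H
  atom 19: O, bond orders sum to 2 (valence 2) → 0 H
  atom 20: C, bond orders sum to 4 (valence 4) → 0 H
  atom 21: C, bond orders sum to 4 (valence 4) → 0 H
  atom 22: O, bond orders sum to 2 (valence 2) → 0 H
  atom 23: O, bond orders sum to 2 (valence 2) → 0 H
  atom 24: C, bond orders sum to 1 (valence 4) → 3 H
Total hydrogens: 12.

12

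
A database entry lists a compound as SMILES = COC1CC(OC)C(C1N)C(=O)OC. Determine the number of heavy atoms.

14

Every atom symbol written in the SMILES (organic subset) is one heavy atom; implicit H are not written.
Heavy atoms by element → C:9, N:1, O:4.
Total: 14.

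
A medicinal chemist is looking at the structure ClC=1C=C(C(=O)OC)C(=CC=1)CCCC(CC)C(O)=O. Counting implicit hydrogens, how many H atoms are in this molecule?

Walk through each heavy atom and fill implicit hydrogens from standard valence (C 4, N 3, O 2, S 2, halogen 1):
  atom 1: Cl (halogen, monovalent) → 0 H
  atom 2: C, bond orders sum to 4 (valence 4) → 0 H
  atom 3: C, bond orders sum to 3 (valence 4) → 1 H
  atom 4: C, bond orders sum to 4 (valence 4) → 0 H
  atom 5: C, bond orders sum to 4 (valence 4) → 0 H
  atom 6: O, bond orders sum to 2 (valence 2) → 0 H
  atom 7: O, bond orders sum to 2 (valence 2) → 0 H
  atom 8: C, bond orders sum to 1 (valence 4) → 3 H
  atom 9: C, bond orders sum to 4 (valence 4) → 0 H
  atom 10: C, bond orders sum to 3 (valence 4) → 1 H
  atom 11: C, bond orders sum to 3 (valence 4) → 1 H
  atom 12: C, bond orders sum to 2 (valence 4) → 2 H
  atom 13: C, bond orders sum to 2 (valence 4) → 2 H
  atom 14: C, bond orders sum to 2 (valence 4) → 2 H
  atom 15: C, bond orders sum to 3 (valence 4) → 1 H
  atom 16: C, bond orders sum to 2 (valence 4) → 2 H
  atom 17: C, bond orders sum to 1 (valence 4) → 3 H
  atom 18: C, bond orders sum to 4 (valence 4) → 0 H
  atom 19: O, bond orders sum to 1 (valence 2) → 1 H
  atom 20: O, bond orders sum to 2 (valence 2) → 0 H
Total hydrogens: 19.

19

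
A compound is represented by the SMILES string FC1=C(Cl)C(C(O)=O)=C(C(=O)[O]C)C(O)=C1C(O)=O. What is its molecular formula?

Walk through each heavy atom and fill implicit hydrogens from standard valence (C 4, N 3, O 2, S 2, halogen 1):
  atom 1: F (halogen, monovalent) → 0 H
  atom 2: C, bond orders sum to 4 (valence 4) → 0 H
  atom 3: C, bond orders sum to 4 (valence 4) → 0 H
  atom 4: Cl (halogen, monovalent) → 0 H
  atom 5: C, bond orders sum to 4 (valence 4) → 0 H
  atom 6: C, bond orders sum to 4 (valence 4) → 0 H
  atom 7: O, bond orders sum to 1 (valence 2) → 1 H
  atom 8: O, bond orders sum to 2 (valence 2) → 0 H
  atom 9: C, bond orders sum to 4 (valence 4) → 0 H
  atom 10: C, bond orders sum to 4 (valence 4) → 0 H
  atom 11: O, bond orders sum to 2 (valence 2) → 0 H
  atom 12: O with explicit H count 0
  atom 13: C, bond orders sum to 1 (valence 4) → 3 H
  atom 14: C, bond orders sum to 4 (valence 4) → 0 H
  atom 15: O, bond orders sum to 1 (valence 2) → 1 H
  atom 16: C, bond orders sum to 4 (valence 4) → 0 H
  atom 17: C, bond orders sum to 4 (valence 4) → 0 H
  atom 18: O, bond orders sum to 1 (valence 2) → 1 H
  atom 19: O, bond orders sum to 2 (valence 2) → 0 H
Totals → C:10, H:6, Cl:1, F:1, O:7.
In Hill order: C10H6ClFO7.

C10H6ClFO7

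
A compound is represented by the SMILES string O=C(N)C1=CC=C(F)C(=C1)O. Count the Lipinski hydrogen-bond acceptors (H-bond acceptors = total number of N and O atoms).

N atoms: 1; O atoms: 2.
Lipinski HBA = 1 + 2 = 3.

3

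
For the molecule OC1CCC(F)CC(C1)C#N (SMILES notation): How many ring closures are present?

In SMILES, each pair of matching ring-closure digits denotes one ring-closing bond; the number of such bonds equals the number of independent rings.
Ring-closure bonds here: 1.

1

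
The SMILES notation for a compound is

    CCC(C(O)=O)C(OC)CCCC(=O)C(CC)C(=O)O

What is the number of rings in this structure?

In SMILES, each pair of matching ring-closure digits denotes one ring-closing bond; the number of such bonds equals the number of independent rings.
Ring-closure bonds here: 0.

0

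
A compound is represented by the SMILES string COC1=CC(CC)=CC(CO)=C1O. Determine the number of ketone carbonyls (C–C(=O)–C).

Scan the SMILES for the ketone motif — none present.
Groups that are present: 1 ether, 2 hydroxyl.

0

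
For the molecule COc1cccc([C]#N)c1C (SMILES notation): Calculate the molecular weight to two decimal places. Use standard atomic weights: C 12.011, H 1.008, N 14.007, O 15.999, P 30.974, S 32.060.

First, the molecular formula is C9H9NO (counting implicit H from valence).
  C: 9 × 12.011 = 108.099
  H: 9 × 1.008 = 9.072
  N: 1 × 14.007 = 14.007
  O: 1 × 15.999 = 15.999
Sum: 9×12.011 + 9×1.008 + 1×14.007 + 1×15.999 = 147.177 → 147.18 g/mol.

147.18 g/mol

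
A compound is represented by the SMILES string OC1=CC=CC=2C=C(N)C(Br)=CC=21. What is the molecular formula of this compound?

Walk through each heavy atom and fill implicit hydrogens from standard valence (C 4, N 3, O 2, S 2, halogen 1):
  atom 1: O, bond orders sum to 1 (valence 2) → 1 H
  atom 2: C, bond orders sum to 4 (valence 4) → 0 H
  atom 3: C, bond orders sum to 3 (valence 4) → 1 H
  atom 4: C, bond orders sum to 3 (valence 4) → 1 H
  atom 5: C, bond orders sum to 3 (valence 4) → 1 H
  atom 6: C, bond orders sum to 4 (valence 4) → 0 H
  atom 7: C, bond orders sum to 3 (valence 4) → 1 H
  atom 8: C, bond orders sum to 4 (valence 4) → 0 H
  atom 9: N, bond orders sum to 1 (valence 3) → 2 H
  atom 10: C, bond orders sum to 4 (valence 4) → 0 H
  atom 11: Br (halogen, monovalent) → 0 H
  atom 12: C, bond orders sum to 3 (valence 4) → 1 H
  atom 13: C, bond orders sum to 4 (valence 4) → 0 H
Totals → C:10, H:8, Br:1, N:1, O:1.
In Hill order: C10H8BrNO.

C10H8BrNO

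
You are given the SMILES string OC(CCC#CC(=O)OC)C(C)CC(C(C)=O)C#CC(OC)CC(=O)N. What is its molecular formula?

C19H27NO6

Walk through each heavy atom and fill implicit hydrogens from standard valence (C 4, N 3, O 2, S 2, halogen 1):
  atom 1: O, bond orders sum to 1 (valence 2) → 1 H
  atom 2: C, bond orders sum to 3 (valence 4) → 1 H
  atom 3: C, bond orders sum to 2 (valence 4) → 2 H
  atom 4: C, bond orders sum to 2 (valence 4) → 2 H
  atom 5: C, bond orders sum to 4 (valence 4) → 0 H
  atom 6: C, bond orders sum to 4 (valence 4) → 0 H
  atom 7: C, bond orders sum to 4 (valence 4) → 0 H
  atom 8: O, bond orders sum to 2 (valence 2) → 0 H
  atom 9: O, bond orders sum to 2 (valence 2) → 0 H
  atom 10: C, bond orders sum to 1 (valence 4) → 3 H
  atom 11: C, bond orders sum to 3 (valence 4) → 1 H
  atom 12: C, bond orders sum to 1 (valence 4) → 3 H
  atom 13: C, bond orders sum to 2 (valence 4) → 2 H
  atom 14: C, bond orders sum to 3 (valence 4) → 1 H
  atom 15: C, bond orders sum to 4 (valence 4) → 0 H
  atom 16: C, bond orders sum to 1 (valence 4) → 3 H
  atom 17: O, bond orders sum to 2 (valence 2) → 0 H
  atom 18: C, bond orders sum to 4 (valence 4) → 0 H
  atom 19: C, bond orders sum to 4 (valence 4) → 0 H
  atom 20: C, bond orders sum to 3 (valence 4) → 1 H
  atom 21: O, bond orders sum to 2 (valence 2) → 0 H
  atom 22: C, bond orders sum to 1 (valence 4) → 3 H
  atom 23: C, bond orders sum to 2 (valence 4) → 2 H
  atom 24: C, bond orders sum to 4 (valence 4) → 0 H
  atom 25: O, bond orders sum to 2 (valence 2) → 0 H
  atom 26: N, bond orders sum to 1 (valence 3) → 2 H
Totals → C:19, H:27, N:1, O:6.
In Hill order: C19H27NO6.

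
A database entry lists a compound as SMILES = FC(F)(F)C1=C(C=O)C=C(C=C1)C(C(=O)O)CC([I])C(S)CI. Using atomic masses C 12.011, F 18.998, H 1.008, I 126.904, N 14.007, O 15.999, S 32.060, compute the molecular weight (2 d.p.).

572.12 g/mol

First, the molecular formula is C14H13F3I2O3S (counting implicit H from valence).
  C: 14 × 12.011 = 168.154
  F: 3 × 18.998 = 56.994
  H: 13 × 1.008 = 13.104
  I: 2 × 126.904 = 253.808
  O: 3 × 15.999 = 47.997
  S: 1 × 32.060 = 32.060
Sum: 14×12.011 + 3×18.998 + 13×1.008 + 2×126.904 + 3×15.999 + 1×32.060 = 572.117 → 572.12 g/mol.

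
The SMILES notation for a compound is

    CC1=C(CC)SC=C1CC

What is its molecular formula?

C9H14S

Walk through each heavy atom and fill implicit hydrogens from standard valence (C 4, N 3, O 2, S 2, halogen 1):
  atom 1: C, bond orders sum to 1 (valence 4) → 3 H
  atom 2: C, bond orders sum to 4 (valence 4) → 0 H
  atom 3: C, bond orders sum to 4 (valence 4) → 0 H
  atom 4: C, bond orders sum to 2 (valence 4) → 2 H
  atom 5: C, bond orders sum to 1 (valence 4) → 3 H
  atom 6: S, bond orders sum to 2 (valence 2) → 0 H
  atom 7: C, bond orders sum to 3 (valence 4) → 1 H
  atom 8: C, bond orders sum to 4 (valence 4) → 0 H
  atom 9: C, bond orders sum to 2 (valence 4) → 2 H
  atom 10: C, bond orders sum to 1 (valence 4) → 3 H
Totals → C:9, H:14, S:1.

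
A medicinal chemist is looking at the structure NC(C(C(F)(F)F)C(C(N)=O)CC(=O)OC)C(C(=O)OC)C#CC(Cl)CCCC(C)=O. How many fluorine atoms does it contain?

3

Scan the SMILES for F atoms (remember two-letter symbols like Cl and Br are single atoms).
Fluorine count: 3.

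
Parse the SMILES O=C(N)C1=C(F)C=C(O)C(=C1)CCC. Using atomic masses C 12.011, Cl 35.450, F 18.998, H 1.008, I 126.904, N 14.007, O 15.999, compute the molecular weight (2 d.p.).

197.21 g/mol

First, the molecular formula is C10H12FNO2 (counting implicit H from valence).
  C: 10 × 12.011 = 120.110
  F: 1 × 18.998 = 18.998
  H: 12 × 1.008 = 12.096
  N: 1 × 14.007 = 14.007
  O: 2 × 15.999 = 31.998
Sum: 10×12.011 + 1×18.998 + 12×1.008 + 1×14.007 + 2×15.999 = 197.209 → 197.21 g/mol.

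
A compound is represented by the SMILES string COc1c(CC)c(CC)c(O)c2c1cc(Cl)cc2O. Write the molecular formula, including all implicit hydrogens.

Walk through each heavy atom and fill implicit hydrogens from standard valence (C 4, N 3, O 2, S 2, halogen 1); for lowercase aromatic atoms, an aromatic c carries 1 H when it has two neighbours and 0 H with three, and aromatic n carries 0 H:
  atom 1: C, bond orders sum to 1 (valence 4) → 3 H
  atom 2: O, bond orders sum to 2 (valence 2) → 0 H
  atom 3: aromatic c, 3 neighbours → 0 H
  atom 4: aromatic c, 3 neighbours → 0 H
  atom 5: C, bond orders sum to 2 (valence 4) → 2 H
  atom 6: C, bond orders sum to 1 (valence 4) → 3 H
  atom 7: aromatic c, 3 neighbours → 0 H
  atom 8: C, bond orders sum to 2 (valence 4) → 2 H
  atom 9: C, bond orders sum to 1 (valence 4) → 3 H
  atom 10: aromatic c, 3 neighbours → 0 H
  atom 11: O, bond orders sum to 1 (valence 2) → 1 H
  atom 12: aromatic c, 3 neighbours → 0 H
  atom 13: aromatic c, 3 neighbours → 0 H
  atom 14: aromatic c, 2 neighbours → 1 H
  atom 15: aromatic c, 3 neighbours → 0 H
  atom 16: Cl (halogen, monovalent) → 0 H
  atom 17: aromatic c, 2 neighbours → 1 H
  atom 18: aromatic c, 3 neighbours → 0 H
  atom 19: O, bond orders sum to 1 (valence 2) → 1 H
Totals → C:15, H:17, Cl:1, O:3.

C15H17ClO3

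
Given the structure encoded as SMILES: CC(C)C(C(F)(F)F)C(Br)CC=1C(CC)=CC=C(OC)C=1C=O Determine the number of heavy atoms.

Every atom symbol written in the SMILES (organic subset) is one heavy atom; implicit H are not written.
Heavy atoms by element → Br:1, C:17, F:3, O:2.
Total: 23.

23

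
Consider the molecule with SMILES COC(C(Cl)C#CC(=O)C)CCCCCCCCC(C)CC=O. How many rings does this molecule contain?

0

In SMILES, each pair of matching ring-closure digits denotes one ring-closing bond; the number of such bonds equals the number of independent rings.
Ring-closure bonds here: 0.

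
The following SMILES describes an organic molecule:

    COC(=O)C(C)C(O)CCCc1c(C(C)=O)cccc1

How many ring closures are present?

1

In SMILES, each pair of matching ring-closure digits denotes one ring-closing bond; the number of such bonds equals the number of independent rings.
Ring-closure bonds here: 1.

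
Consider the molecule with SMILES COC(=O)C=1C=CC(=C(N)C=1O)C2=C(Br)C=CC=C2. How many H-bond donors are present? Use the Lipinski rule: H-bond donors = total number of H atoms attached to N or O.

3

Donors: find every N or O and count the H atoms it carries.
  atom 2 (O): bond orders sum to 2 → 0 H
  atom 4 (O): bond orders sum to 2 → 0 H
  atom 10 (N): bond orders sum to 1 → 2 H
  atom 12 (O): bond orders sum to 1 → 1 H
Lipinski HBD = 3.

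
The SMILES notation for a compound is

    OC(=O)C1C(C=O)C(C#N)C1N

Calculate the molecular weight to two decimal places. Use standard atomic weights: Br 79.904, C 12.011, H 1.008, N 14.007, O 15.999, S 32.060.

First, the molecular formula is C7H8N2O3 (counting implicit H from valence).
  C: 7 × 12.011 = 84.077
  H: 8 × 1.008 = 8.064
  N: 2 × 14.007 = 28.014
  O: 3 × 15.999 = 47.997
Sum: 7×12.011 + 8×1.008 + 2×14.007 + 3×15.999 = 168.152 → 168.15 g/mol.

168.15 g/mol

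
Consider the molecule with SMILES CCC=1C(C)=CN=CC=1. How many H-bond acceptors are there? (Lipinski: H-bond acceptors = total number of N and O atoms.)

1

N atoms: 1; O atoms: 0.
Lipinski HBA = 1 + 0 = 1.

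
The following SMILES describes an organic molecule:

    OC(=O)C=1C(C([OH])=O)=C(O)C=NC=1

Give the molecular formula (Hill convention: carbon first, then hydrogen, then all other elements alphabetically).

Walk through each heavy atom and fill implicit hydrogens from standard valence (C 4, N 3, O 2, S 2, halogen 1):
  atom 1: O, bond orders sum to 1 (valence 2) → 1 H
  atom 2: C, bond orders sum to 4 (valence 4) → 0 H
  atom 3: O, bond orders sum to 2 (valence 2) → 0 H
  atom 4: C, bond orders sum to 4 (valence 4) → 0 H
  atom 5: C, bond orders sum to 4 (valence 4) → 0 H
  atom 6: C, bond orders sum to 4 (valence 4) → 0 H
  atom 7: O with explicit H count 1
  atom 8: O, bond orders sum to 2 (valence 2) → 0 H
  atom 9: C, bond orders sum to 4 (valence 4) → 0 H
  atom 10: O, bond orders sum to 1 (valence 2) → 1 H
  atom 11: C, bond orders sum to 3 (valence 4) → 1 H
  atom 12: N, bond orders sum to 3 (valence 3) → 0 H
  atom 13: C, bond orders sum to 3 (valence 4) → 1 H
Totals → C:7, H:5, N:1, O:5.

C7H5NO5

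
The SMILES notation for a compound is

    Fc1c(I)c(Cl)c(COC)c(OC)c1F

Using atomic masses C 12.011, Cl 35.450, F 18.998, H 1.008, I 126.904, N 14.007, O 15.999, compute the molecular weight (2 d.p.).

348.51 g/mol

First, the molecular formula is C9H8ClF2IO2 (counting implicit H from valence).
  C: 9 × 12.011 = 108.099
  Cl: 1 × 35.450 = 35.450
  F: 2 × 18.998 = 37.996
  H: 8 × 1.008 = 8.064
  I: 1 × 126.904 = 126.904
  O: 2 × 15.999 = 31.998
Sum: 9×12.011 + 1×35.450 + 2×18.998 + 8×1.008 + 1×126.904 + 2×15.999 = 348.511 → 348.51 g/mol.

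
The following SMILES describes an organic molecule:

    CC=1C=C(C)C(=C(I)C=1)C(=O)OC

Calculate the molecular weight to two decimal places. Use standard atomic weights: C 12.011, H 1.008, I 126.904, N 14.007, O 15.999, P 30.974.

290.10 g/mol

First, the molecular formula is C10H11IO2 (counting implicit H from valence).
  C: 10 × 12.011 = 120.110
  H: 11 × 1.008 = 11.088
  I: 1 × 126.904 = 126.904
  O: 2 × 15.999 = 31.998
Sum: 10×12.011 + 11×1.008 + 1×126.904 + 2×15.999 = 290.100 → 290.10 g/mol.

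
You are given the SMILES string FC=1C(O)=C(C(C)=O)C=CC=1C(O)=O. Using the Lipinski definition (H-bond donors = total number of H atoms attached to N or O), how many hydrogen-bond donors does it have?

2

Donors: find every N or O and count the H atoms it carries.
  atom 4 (O): bond orders sum to 1 → 1 H
  atom 8 (O): bond orders sum to 2 → 0 H
  atom 13 (O): bond orders sum to 1 → 1 H
  atom 14 (O): bond orders sum to 2 → 0 H
Lipinski HBD = 2.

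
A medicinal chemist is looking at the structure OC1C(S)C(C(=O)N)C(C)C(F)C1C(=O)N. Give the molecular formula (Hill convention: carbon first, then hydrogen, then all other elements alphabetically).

C9H15FN2O3S

Walk through each heavy atom and fill implicit hydrogens from standard valence (C 4, N 3, O 2, S 2, halogen 1):
  atom 1: O, bond orders sum to 1 (valence 2) → 1 H
  atom 2: C, bond orders sum to 3 (valence 4) → 1 H
  atom 3: C, bond orders sum to 3 (valence 4) → 1 H
  atom 4: S, bond orders sum to 1 (valence 2) → 1 H
  atom 5: C, bond orders sum to 3 (valence 4) → 1 H
  atom 6: C, bond orders sum to 4 (valence 4) → 0 H
  atom 7: O, bond orders sum to 2 (valence 2) → 0 H
  atom 8: N, bond orders sum to 1 (valence 3) → 2 H
  atom 9: C, bond orders sum to 3 (valence 4) → 1 H
  atom 10: C, bond orders sum to 1 (valence 4) → 3 H
  atom 11: C, bond orders sum to 3 (valence 4) → 1 H
  atom 12: F (halogen, monovalent) → 0 H
  atom 13: C, bond orders sum to 3 (valence 4) → 1 H
  atom 14: C, bond orders sum to 4 (valence 4) → 0 H
  atom 15: O, bond orders sum to 2 (valence 2) → 0 H
  atom 16: N, bond orders sum to 1 (valence 3) → 2 H
Totals → C:9, H:15, F:1, N:2, O:3, S:1.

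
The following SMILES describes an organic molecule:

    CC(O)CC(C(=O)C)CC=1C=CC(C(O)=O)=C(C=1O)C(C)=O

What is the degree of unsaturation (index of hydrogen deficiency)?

7

Degree of unsaturation = (number of rings) + (number of π bonds).
Ring closures in the SMILES: 1.
π bonds: 6 double bonds (each 1 DoU) → 6 DoU from unsaturation.
Total DoU = 1 + 6 = 7.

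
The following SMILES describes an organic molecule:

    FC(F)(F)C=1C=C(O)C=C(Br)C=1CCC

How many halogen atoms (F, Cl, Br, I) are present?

4

Halogen atoms appear at heavy-atom positions 1, 3, 4, 11 (1×Br, 3×F).
Other groups present: 1 hydroxyl.
Halogen count: 4.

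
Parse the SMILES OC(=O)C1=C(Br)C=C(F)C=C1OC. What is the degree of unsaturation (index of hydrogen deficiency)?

Molecular formula: C8H6BrFO3.
DoU = (2C + 2 + N − H − X) / 2, where X is the halogen count and O/S are ignored.
    = (2·8 + 2 + 0 − 6 − 2) / 2 = 10 / 2 = 5.

5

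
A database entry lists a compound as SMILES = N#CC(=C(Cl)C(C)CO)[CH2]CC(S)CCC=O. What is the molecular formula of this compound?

Walk through each heavy atom and fill implicit hydrogens from standard valence (C 4, N 3, O 2, S 2, halogen 1):
  atom 1: N, bond orders sum to 3 (valence 3) → 0 H
  atom 2: C, bond orders sum to 4 (valence 4) → 0 H
  atom 3: C, bond orders sum to 4 (valence 4) → 0 H
  atom 4: C, bond orders sum to 4 (valence 4) → 0 H
  atom 5: Cl (halogen, monovalent) → 0 H
  atom 6: C, bond orders sum to 3 (valence 4) → 1 H
  atom 7: C, bond orders sum to 1 (valence 4) → 3 H
  atom 8: C, bond orders sum to 2 (valence 4) → 2 H
  atom 9: O, bond orders sum to 1 (valence 2) → 1 H
  atom 10: C with explicit H count 2
  atom 11: C, bond orders sum to 2 (valence 4) → 2 H
  atom 12: C, bond orders sum to 3 (valence 4) → 1 H
  atom 13: S, bond orders sum to 1 (valence 2) → 1 H
  atom 14: C, bond orders sum to 2 (valence 4) → 2 H
  atom 15: C, bond orders sum to 2 (valence 4) → 2 H
  atom 16: C, bond orders sum to 3 (valence 4) → 1 H
  atom 17: O, bond orders sum to 2 (valence 2) → 0 H
Totals → C:12, H:18, Cl:1, N:1, O:2, S:1.

C12H18ClNO2S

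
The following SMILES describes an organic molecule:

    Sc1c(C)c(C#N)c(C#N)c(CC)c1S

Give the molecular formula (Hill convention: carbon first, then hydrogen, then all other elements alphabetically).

C11H10N2S2

Walk through each heavy atom and fill implicit hydrogens from standard valence (C 4, N 3, O 2, S 2, halogen 1); for lowercase aromatic atoms, an aromatic c carries 1 H when it has two neighbours and 0 H with three, and aromatic n carries 0 H:
  atom 1: S, bond orders sum to 1 (valence 2) → 1 H
  atom 2: aromatic c, 3 neighbours → 0 H
  atom 3: aromatic c, 3 neighbours → 0 H
  atom 4: C, bond orders sum to 1 (valence 4) → 3 H
  atom 5: aromatic c, 3 neighbours → 0 H
  atom 6: C, bond orders sum to 4 (valence 4) → 0 H
  atom 7: N, bond orders sum to 3 (valence 3) → 0 H
  atom 8: aromatic c, 3 neighbours → 0 H
  atom 9: C, bond orders sum to 4 (valence 4) → 0 H
  atom 10: N, bond orders sum to 3 (valence 3) → 0 H
  atom 11: aromatic c, 3 neighbours → 0 H
  atom 12: C, bond orders sum to 2 (valence 4) → 2 H
  atom 13: C, bond orders sum to 1 (valence 4) → 3 H
  atom 14: aromatic c, 3 neighbours → 0 H
  atom 15: S, bond orders sum to 1 (valence 2) → 1 H
Totals → C:11, H:10, N:2, S:2.
In Hill order: C11H10N2S2.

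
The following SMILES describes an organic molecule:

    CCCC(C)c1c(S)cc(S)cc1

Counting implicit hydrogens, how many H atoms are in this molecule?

Walk through each heavy atom and fill implicit hydrogens from standard valence (C 4, N 3, O 2, S 2, halogen 1); for lowercase aromatic atoms, an aromatic c carries 1 H when it has two neighbours and 0 H with three, and aromatic n carries 0 H:
  atom 1: C, bond orders sum to 1 (valence 4) → 3 H
  atom 2: C, bond orders sum to 2 (valence 4) → 2 H
  atom 3: C, bond orders sum to 2 (valence 4) → 2 H
  atom 4: C, bond orders sum to 3 (valence 4) → 1 H
  atom 5: C, bond orders sum to 1 (valence 4) → 3 H
  atom 6: aromatic c, 3 neighbours → 0 H
  atom 7: aromatic c, 3 neighbours → 0 H
  atom 8: S, bond orders sum to 1 (valence 2) → 1 H
  atom 9: aromatic c, 2 neighbours → 1 H
  atom 10: aromatic c, 3 neighbours → 0 H
  atom 11: S, bond orders sum to 1 (valence 2) → 1 H
  atom 12: aromatic c, 2 neighbours → 1 H
  atom 13: aromatic c, 2 neighbours → 1 H
Total hydrogens: 16.

16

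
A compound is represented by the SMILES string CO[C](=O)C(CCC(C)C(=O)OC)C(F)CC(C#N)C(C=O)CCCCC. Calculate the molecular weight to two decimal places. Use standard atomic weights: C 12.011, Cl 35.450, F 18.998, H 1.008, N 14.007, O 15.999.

First, the molecular formula is C20H32FNO5 (counting implicit H from valence).
  C: 20 × 12.011 = 240.220
  F: 1 × 18.998 = 18.998
  H: 32 × 1.008 = 32.256
  N: 1 × 14.007 = 14.007
  O: 5 × 15.999 = 79.995
Sum: 20×12.011 + 1×18.998 + 32×1.008 + 1×14.007 + 5×15.999 = 385.476 → 385.48 g/mol.

385.48 g/mol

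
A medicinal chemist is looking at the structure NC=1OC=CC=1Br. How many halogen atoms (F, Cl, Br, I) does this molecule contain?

1

Halogen atoms appear at heavy-atom position 7 (1×Br).
Other groups present: 1 primary amine.
Halogen count: 1.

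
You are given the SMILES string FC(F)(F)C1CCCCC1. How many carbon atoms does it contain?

Count every carbon token in the SMILES (each C, including those in ring-closure positions and inside branches).
Carbon count: 7.

7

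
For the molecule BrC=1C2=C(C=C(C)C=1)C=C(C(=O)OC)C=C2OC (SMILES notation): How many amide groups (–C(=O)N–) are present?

0

Scan the SMILES for the amide motif — none present.
Groups that are present: 1 ester, 1 ether.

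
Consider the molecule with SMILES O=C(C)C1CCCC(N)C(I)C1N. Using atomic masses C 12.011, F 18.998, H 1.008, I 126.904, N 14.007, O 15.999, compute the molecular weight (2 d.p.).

296.15 g/mol

First, the molecular formula is C9H17IN2O (counting implicit H from valence).
  C: 9 × 12.011 = 108.099
  H: 17 × 1.008 = 17.136
  I: 1 × 126.904 = 126.904
  N: 2 × 14.007 = 28.014
  O: 1 × 15.999 = 15.999
Sum: 9×12.011 + 17×1.008 + 1×126.904 + 2×14.007 + 1×15.999 = 296.152 → 296.15 g/mol.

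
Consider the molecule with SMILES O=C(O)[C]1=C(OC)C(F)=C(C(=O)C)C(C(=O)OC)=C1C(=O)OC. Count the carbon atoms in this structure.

14

Count every carbon token in the SMILES (each C, including those in ring-closure positions and inside branches).
Carbon count: 14.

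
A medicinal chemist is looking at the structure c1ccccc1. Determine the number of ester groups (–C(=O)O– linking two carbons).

Scan the SMILES for the ester motif — none present.

0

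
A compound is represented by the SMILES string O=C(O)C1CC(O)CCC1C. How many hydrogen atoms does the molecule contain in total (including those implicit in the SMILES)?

14

Walk through each heavy atom and fill implicit hydrogens from standard valence (C 4, N 3, O 2, S 2, halogen 1):
  atom 1: O, bond orders sum to 2 (valence 2) → 0 H
  atom 2: C, bond orders sum to 4 (valence 4) → 0 H
  atom 3: O, bond orders sum to 1 (valence 2) → 1 H
  atom 4: C, bond orders sum to 3 (valence 4) → 1 H
  atom 5: C, bond orders sum to 2 (valence 4) → 2 H
  atom 6: C, bond orders sum to 3 (valence 4) → 1 H
  atom 7: O, bond orders sum to 1 (valence 2) → 1 H
  atom 8: C, bond orders sum to 2 (valence 4) → 2 H
  atom 9: C, bond orders sum to 2 (valence 4) → 2 H
  atom 10: C, bond orders sum to 3 (valence 4) → 1 H
  atom 11: C, bond orders sum to 1 (valence 4) → 3 H
Total hydrogens: 14.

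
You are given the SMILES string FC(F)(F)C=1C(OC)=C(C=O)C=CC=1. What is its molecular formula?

C9H7F3O2

Walk through each heavy atom and fill implicit hydrogens from standard valence (C 4, N 3, O 2, S 2, halogen 1):
  atom 1: F (halogen, monovalent) → 0 H
  atom 2: C, bond orders sum to 4 (valence 4) → 0 H
  atom 3: F (halogen, monovalent) → 0 H
  atom 4: F (halogen, monovalent) → 0 H
  atom 5: C, bond orders sum to 4 (valence 4) → 0 H
  atom 6: C, bond orders sum to 4 (valence 4) → 0 H
  atom 7: O, bond orders sum to 2 (valence 2) → 0 H
  atom 8: C, bond orders sum to 1 (valence 4) → 3 H
  atom 9: C, bond orders sum to 4 (valence 4) → 0 H
  atom 10: C, bond orders sum to 3 (valence 4) → 1 H
  atom 11: O, bond orders sum to 2 (valence 2) → 0 H
  atom 12: C, bond orders sum to 3 (valence 4) → 1 H
  atom 13: C, bond orders sum to 3 (valence 4) → 1 H
  atom 14: C, bond orders sum to 3 (valence 4) → 1 H
Totals → C:9, H:7, F:3, O:2.
In Hill order: C9H7F3O2.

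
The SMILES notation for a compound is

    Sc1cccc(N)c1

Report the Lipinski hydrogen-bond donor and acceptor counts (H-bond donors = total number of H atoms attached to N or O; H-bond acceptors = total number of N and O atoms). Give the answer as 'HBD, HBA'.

2, 1

Donors: find every N or O and count the H atoms it carries.
  atom 7 (N): bond orders sum to 1 → 2 H
Lipinski HBD = 2.
Acceptors: N atoms = 1, O atoms = 0 → HBA = 1.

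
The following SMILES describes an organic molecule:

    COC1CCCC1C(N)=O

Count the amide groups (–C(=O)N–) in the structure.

The amide motif appears at heavy-atom position 8 in the SMILES.
Other groups present: 1 ether.
Amide count: 1.

1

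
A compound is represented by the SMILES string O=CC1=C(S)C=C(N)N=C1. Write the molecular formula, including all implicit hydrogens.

Walk through each heavy atom and fill implicit hydrogens from standard valence (C 4, N 3, O 2, S 2, halogen 1):
  atom 1: O, bond orders sum to 2 (valence 2) → 0 H
  atom 2: C, bond orders sum to 3 (valence 4) → 1 H
  atom 3: C, bond orders sum to 4 (valence 4) → 0 H
  atom 4: C, bond orders sum to 4 (valence 4) → 0 H
  atom 5: S, bond orders sum to 1 (valence 2) → 1 H
  atom 6: C, bond orders sum to 3 (valence 4) → 1 H
  atom 7: C, bond orders sum to 4 (valence 4) → 0 H
  atom 8: N, bond orders sum to 1 (valence 3) → 2 H
  atom 9: N, bond orders sum to 3 (valence 3) → 0 H
  atom 10: C, bond orders sum to 3 (valence 4) → 1 H
Totals → C:6, H:6, N:2, O:1, S:1.

C6H6N2OS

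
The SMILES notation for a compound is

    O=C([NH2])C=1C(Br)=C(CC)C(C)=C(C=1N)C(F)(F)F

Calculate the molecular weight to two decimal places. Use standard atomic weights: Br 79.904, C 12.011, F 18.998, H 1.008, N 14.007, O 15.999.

325.13 g/mol

First, the molecular formula is C11H12BrF3N2O (counting implicit H from valence).
  Br: 1 × 79.904 = 79.904
  C: 11 × 12.011 = 132.121
  F: 3 × 18.998 = 56.994
  H: 12 × 1.008 = 12.096
  N: 2 × 14.007 = 28.014
  O: 1 × 15.999 = 15.999
Sum: 1×79.904 + 11×12.011 + 3×18.998 + 12×1.008 + 2×14.007 + 1×15.999 = 325.128 → 325.13 g/mol.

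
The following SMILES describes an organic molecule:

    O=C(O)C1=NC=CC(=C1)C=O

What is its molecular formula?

Walk through each heavy atom and fill implicit hydrogens from standard valence (C 4, N 3, O 2, S 2, halogen 1):
  atom 1: O, bond orders sum to 2 (valence 2) → 0 H
  atom 2: C, bond orders sum to 4 (valence 4) → 0 H
  atom 3: O, bond orders sum to 1 (valence 2) → 1 H
  atom 4: C, bond orders sum to 4 (valence 4) → 0 H
  atom 5: N, bond orders sum to 3 (valence 3) → 0 H
  atom 6: C, bond orders sum to 3 (valence 4) → 1 H
  atom 7: C, bond orders sum to 3 (valence 4) → 1 H
  atom 8: C, bond orders sum to 4 (valence 4) → 0 H
  atom 9: C, bond orders sum to 3 (valence 4) → 1 H
  atom 10: C, bond orders sum to 3 (valence 4) → 1 H
  atom 11: O, bond orders sum to 2 (valence 2) → 0 H
Totals → C:7, H:5, N:1, O:3.

C7H5NO3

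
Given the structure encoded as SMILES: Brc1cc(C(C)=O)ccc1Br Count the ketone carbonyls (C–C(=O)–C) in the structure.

1

The ketone motif appears at heavy-atom position 5 in the SMILES.
Ketone count: 1.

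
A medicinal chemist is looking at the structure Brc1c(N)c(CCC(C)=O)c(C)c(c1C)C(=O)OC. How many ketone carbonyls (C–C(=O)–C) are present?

The ketone motif appears at heavy-atom position 8 in the SMILES.
Other groups present: 1 ester, 1 primary amine.
Ketone count: 1.

1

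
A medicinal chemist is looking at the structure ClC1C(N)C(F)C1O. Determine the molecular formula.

C4H7ClFNO

Walk through each heavy atom and fill implicit hydrogens from standard valence (C 4, N 3, O 2, S 2, halogen 1):
  atom 1: Cl (halogen, monovalent) → 0 H
  atom 2: C, bond orders sum to 3 (valence 4) → 1 H
  atom 3: C, bond orders sum to 3 (valence 4) → 1 H
  atom 4: N, bond orders sum to 1 (valence 3) → 2 H
  atom 5: C, bond orders sum to 3 (valence 4) → 1 H
  atom 6: F (halogen, monovalent) → 0 H
  atom 7: C, bond orders sum to 3 (valence 4) → 1 H
  atom 8: O, bond orders sum to 1 (valence 2) → 1 H
Totals → C:4, H:7, Cl:1, F:1, N:1, O:1.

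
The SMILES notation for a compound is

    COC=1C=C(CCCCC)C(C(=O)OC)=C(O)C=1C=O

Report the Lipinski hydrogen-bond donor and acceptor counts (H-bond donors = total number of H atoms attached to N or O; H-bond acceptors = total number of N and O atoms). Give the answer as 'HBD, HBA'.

1, 5

Donors: find every N or O and count the H atoms it carries.
  atom 2 (O): bond orders sum to 2 → 0 H
  atom 13 (O): bond orders sum to 2 → 0 H
  atom 14 (O): bond orders sum to 2 → 0 H
  atom 17 (O): bond orders sum to 1 → 1 H
  atom 20 (O): bond orders sum to 2 → 0 H
Lipinski HBD = 1.
Acceptors: N atoms = 0, O atoms = 5 → HBA = 5.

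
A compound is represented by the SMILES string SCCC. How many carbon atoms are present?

3

Count every carbon token in the SMILES (each C, including those in ring-closure positions and inside branches).
Carbon count: 3.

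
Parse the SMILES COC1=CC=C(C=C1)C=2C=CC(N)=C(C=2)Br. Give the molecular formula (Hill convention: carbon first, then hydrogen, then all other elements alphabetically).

Walk through each heavy atom and fill implicit hydrogens from standard valence (C 4, N 3, O 2, S 2, halogen 1):
  atom 1: C, bond orders sum to 1 (valence 4) → 3 H
  atom 2: O, bond orders sum to 2 (valence 2) → 0 H
  atom 3: C, bond orders sum to 4 (valence 4) → 0 H
  atom 4: C, bond orders sum to 3 (valence 4) → 1 H
  atom 5: C, bond orders sum to 3 (valence 4) → 1 H
  atom 6: C, bond orders sum to 4 (valence 4) → 0 H
  atom 7: C, bond orders sum to 3 (valence 4) → 1 H
  atom 8: C, bond orders sum to 3 (valence 4) → 1 H
  atom 9: C, bond orders sum to 4 (valence 4) → 0 H
  atom 10: C, bond orders sum to 3 (valence 4) → 1 H
  atom 11: C, bond orders sum to 3 (valence 4) → 1 H
  atom 12: C, bond orders sum to 4 (valence 4) → 0 H
  atom 13: N, bond orders sum to 1 (valence 3) → 2 H
  atom 14: C, bond orders sum to 4 (valence 4) → 0 H
  atom 15: C, bond orders sum to 3 (valence 4) → 1 H
  atom 16: Br (halogen, monovalent) → 0 H
Totals → C:13, H:12, Br:1, N:1, O:1.
In Hill order: C13H12BrNO.

C13H12BrNO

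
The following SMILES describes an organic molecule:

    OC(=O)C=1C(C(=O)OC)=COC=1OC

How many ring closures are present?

In SMILES, each pair of matching ring-closure digits denotes one ring-closing bond; the number of such bonds equals the number of independent rings.
Ring-closure bonds here: 1.

1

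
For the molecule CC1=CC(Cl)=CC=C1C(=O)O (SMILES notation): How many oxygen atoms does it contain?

2

Scan the SMILES for O atoms (remember two-letter symbols like Cl and Br are single atoms).
Oxygen count: 2.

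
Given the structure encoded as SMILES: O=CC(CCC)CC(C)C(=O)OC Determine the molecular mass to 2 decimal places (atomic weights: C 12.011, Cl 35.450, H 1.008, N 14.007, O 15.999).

186.25 g/mol

First, the molecular formula is C10H18O3 (counting implicit H from valence).
  C: 10 × 12.011 = 120.110
  H: 18 × 1.008 = 18.144
  O: 3 × 15.999 = 47.997
Sum: 10×12.011 + 18×1.008 + 3×15.999 = 186.251 → 186.25 g/mol.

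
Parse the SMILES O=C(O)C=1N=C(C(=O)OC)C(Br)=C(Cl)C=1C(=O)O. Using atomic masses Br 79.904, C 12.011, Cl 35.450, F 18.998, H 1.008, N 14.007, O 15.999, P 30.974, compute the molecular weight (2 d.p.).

First, the molecular formula is C9H5BrClNO6 (counting implicit H from valence).
  Br: 1 × 79.904 = 79.904
  C: 9 × 12.011 = 108.099
  Cl: 1 × 35.450 = 35.450
  H: 5 × 1.008 = 5.040
  N: 1 × 14.007 = 14.007
  O: 6 × 15.999 = 95.994
Sum: 1×79.904 + 9×12.011 + 1×35.450 + 5×1.008 + 1×14.007 + 6×15.999 = 338.494 → 338.49 g/mol.

338.49 g/mol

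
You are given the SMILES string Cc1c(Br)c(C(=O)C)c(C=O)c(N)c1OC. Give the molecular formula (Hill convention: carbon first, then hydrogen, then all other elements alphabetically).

Walk through each heavy atom and fill implicit hydrogens from standard valence (C 4, N 3, O 2, S 2, halogen 1); for lowercase aromatic atoms, an aromatic c carries 1 H when it has two neighbours and 0 H with three, and aromatic n carries 0 H:
  atom 1: C, bond orders sum to 1 (valence 4) → 3 H
  atom 2: aromatic c, 3 neighbours → 0 H
  atom 3: aromatic c, 3 neighbours → 0 H
  atom 4: Br (halogen, monovalent) → 0 H
  atom 5: aromatic c, 3 neighbours → 0 H
  atom 6: C, bond orders sum to 4 (valence 4) → 0 H
  atom 7: O, bond orders sum to 2 (valence 2) → 0 H
  atom 8: C, bond orders sum to 1 (valence 4) → 3 H
  atom 9: aromatic c, 3 neighbours → 0 H
  atom 10: C, bond orders sum to 3 (valence 4) → 1 H
  atom 11: O, bond orders sum to 2 (valence 2) → 0 H
  atom 12: aromatic c, 3 neighbours → 0 H
  atom 13: N, bond orders sum to 1 (valence 3) → 2 H
  atom 14: aromatic c, 3 neighbours → 0 H
  atom 15: O, bond orders sum to 2 (valence 2) → 0 H
  atom 16: C, bond orders sum to 1 (valence 4) → 3 H
Totals → C:11, H:12, Br:1, N:1, O:3.

C11H12BrNO3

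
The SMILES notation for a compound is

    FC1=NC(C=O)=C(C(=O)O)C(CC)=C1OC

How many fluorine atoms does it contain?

Scan the SMILES for F atoms (remember two-letter symbols like Cl and Br are single atoms).
Fluorine count: 1.

1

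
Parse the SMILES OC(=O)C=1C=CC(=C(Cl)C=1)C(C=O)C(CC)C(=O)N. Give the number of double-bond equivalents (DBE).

Molecular formula: C13H14ClNO4.
DoU = (2C + 2 + N − H − X) / 2, where X is the halogen count and O/S are ignored.
    = (2·13 + 2 + 1 − 14 − 1) / 2 = 14 / 2 = 7.

7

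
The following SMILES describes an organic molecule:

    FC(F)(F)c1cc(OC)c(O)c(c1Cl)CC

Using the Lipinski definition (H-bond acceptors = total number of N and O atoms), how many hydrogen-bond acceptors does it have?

2

N atoms: 0; O atoms: 2.
Lipinski HBA = 0 + 2 = 2.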